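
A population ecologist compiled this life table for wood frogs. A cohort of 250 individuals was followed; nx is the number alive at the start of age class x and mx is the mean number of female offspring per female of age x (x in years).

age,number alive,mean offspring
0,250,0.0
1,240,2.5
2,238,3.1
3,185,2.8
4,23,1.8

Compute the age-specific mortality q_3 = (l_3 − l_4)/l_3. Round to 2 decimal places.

0.88

lx = nx/n0 = nx/250: 1, 0.96, 0.952, 0.74, 0.092
q_3 = (l_3 − l_4) / l_3 = (0.74 − 0.092) / 0.74
     = 0.648 / 0.74 = 0.875676… → 0.88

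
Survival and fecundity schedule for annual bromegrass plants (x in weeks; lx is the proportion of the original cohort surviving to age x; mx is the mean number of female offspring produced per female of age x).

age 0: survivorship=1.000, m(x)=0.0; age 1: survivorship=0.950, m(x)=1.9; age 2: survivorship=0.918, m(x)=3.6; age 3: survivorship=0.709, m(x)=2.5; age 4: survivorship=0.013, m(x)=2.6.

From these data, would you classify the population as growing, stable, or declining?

growing

R0 = Σ lx·mx = 0 + 1.805 + 3.3048 + 1.7725 + 0.0338 = 6.9161
R0 > 1, so the population is growing.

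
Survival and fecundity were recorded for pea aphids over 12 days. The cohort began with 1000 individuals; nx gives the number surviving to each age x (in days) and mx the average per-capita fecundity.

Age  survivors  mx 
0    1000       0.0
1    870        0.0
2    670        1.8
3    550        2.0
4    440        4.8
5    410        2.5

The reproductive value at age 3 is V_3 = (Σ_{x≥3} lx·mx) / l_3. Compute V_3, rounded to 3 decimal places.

7.704

lx = nx/n0 = nx/1000: 1, 0.87, 0.67, 0.55, 0.44, 0.41
lx·mx for x ≥ 3: 1.1, 2.112, 1.025 → sum = 4.237
V_3 = 4.237 / l_3 = 4.237 / 0.55 = 7.703636… → 7.704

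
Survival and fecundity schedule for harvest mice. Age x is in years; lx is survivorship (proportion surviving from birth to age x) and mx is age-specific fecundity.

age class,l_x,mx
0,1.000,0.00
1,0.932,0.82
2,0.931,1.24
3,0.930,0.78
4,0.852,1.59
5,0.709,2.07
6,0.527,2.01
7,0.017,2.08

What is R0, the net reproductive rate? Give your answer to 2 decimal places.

6.56

lx·mx by age: 0, 0.76424, 1.15444, 0.7254, 1.35468, 1.46763, 1.05927, 0.03536
R0 = Σ lx·mx = 6.56102 → 6.56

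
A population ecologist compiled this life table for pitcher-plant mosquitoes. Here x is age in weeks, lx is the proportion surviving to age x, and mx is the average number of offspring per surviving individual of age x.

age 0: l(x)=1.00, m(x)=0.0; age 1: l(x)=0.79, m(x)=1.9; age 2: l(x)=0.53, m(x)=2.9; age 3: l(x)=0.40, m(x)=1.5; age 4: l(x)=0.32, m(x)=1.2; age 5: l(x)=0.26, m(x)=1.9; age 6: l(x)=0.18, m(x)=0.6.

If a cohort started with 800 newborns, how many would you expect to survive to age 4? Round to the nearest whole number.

256

Expected survivors = N0 · l_4 = 800 × 0.32 = 256 → 256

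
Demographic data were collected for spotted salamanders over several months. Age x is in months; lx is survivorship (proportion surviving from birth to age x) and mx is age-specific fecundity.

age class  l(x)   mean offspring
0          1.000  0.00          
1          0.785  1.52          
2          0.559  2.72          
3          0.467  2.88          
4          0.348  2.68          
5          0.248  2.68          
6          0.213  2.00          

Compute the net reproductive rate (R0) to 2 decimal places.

lx·mx by age: 0, 1.1932, 1.52048, 1.34496, 0.93264, 0.66464, 0.426
R0 = Σ lx·mx = 6.08192 → 6.08

6.08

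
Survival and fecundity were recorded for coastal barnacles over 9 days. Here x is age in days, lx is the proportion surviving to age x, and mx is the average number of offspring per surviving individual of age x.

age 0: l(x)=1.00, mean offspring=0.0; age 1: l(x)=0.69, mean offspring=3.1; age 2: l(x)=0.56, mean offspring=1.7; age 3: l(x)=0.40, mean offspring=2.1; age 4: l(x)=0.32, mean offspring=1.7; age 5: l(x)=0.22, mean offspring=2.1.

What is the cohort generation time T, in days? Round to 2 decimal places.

2.24

lx·mx: 0, 2.139, 0.952, 0.84, 0.544, 0.462 → R0 = 4.937
x·lx·mx: 0, 2.139, 1.904, 2.52, 2.176, 2.31 → Σ = 11.049
T = 11.049 / 4.937 = 2.237999… → 2.24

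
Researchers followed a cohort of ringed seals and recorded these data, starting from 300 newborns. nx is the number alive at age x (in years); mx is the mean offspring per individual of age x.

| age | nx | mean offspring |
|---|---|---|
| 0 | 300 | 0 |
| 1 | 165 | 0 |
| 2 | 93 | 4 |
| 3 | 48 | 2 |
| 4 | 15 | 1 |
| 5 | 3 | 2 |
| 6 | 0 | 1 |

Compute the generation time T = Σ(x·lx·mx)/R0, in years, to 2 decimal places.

2.29

lx = nx/n0 = nx/300: 1, 0.55, 0.31, 0.16, 0.05, 0.01, 0
lx·mx: 0, 0, 1.24, 0.32, 0.05, 0.02, 0 → R0 = 1.63
x·lx·mx: 0, 0, 2.48, 0.96, 0.2, 0.1, 0 → Σ = 3.74
T = 3.74 / 1.63 = 2.294479… → 2.29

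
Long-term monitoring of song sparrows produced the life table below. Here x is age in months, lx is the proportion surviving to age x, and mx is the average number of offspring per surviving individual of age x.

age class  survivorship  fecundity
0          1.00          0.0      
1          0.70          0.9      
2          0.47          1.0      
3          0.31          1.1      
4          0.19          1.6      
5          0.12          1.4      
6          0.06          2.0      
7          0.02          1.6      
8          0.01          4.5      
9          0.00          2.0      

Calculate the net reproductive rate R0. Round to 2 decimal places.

lx·mx by age: 0, 0.63, 0.47, 0.341, 0.304, 0.168, 0.12, 0.032, 0.045, 0
R0 = Σ lx·mx = 2.11 → 2.11

2.11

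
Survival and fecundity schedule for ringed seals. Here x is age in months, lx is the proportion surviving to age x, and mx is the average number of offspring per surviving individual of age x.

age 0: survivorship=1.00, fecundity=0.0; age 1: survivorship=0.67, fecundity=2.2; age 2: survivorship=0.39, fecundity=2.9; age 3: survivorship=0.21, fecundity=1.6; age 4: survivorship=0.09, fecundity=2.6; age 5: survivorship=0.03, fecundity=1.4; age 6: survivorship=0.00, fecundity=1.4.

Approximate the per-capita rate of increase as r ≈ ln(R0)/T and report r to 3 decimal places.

0.638

R0 = Σ lx·mx = 0 + 1.474 + 1.131 + 0.336 + 0.234 + 0.042 + 0 = 3.217
Σ x·lx·mx = 5.89; T = 5.89/3.217 = 1.8309…
r ≈ ln(R0)/T = ln(3.217)/1.8309… = 0.63818… → 0.638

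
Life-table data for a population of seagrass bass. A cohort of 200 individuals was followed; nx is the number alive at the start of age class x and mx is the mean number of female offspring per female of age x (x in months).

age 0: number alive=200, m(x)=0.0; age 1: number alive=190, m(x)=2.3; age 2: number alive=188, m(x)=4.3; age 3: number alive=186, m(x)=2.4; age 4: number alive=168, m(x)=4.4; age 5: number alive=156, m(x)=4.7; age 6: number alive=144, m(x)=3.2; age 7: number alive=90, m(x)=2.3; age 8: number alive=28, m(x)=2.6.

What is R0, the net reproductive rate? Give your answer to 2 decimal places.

lx = nx/n0 = nx/200: 1, 0.95, 0.94, 0.93, 0.84, 0.78, 0.72, 0.45, 0.14
lx·mx by age: 0, 2.185, 4.042, 2.232, 3.696, 3.666, 2.304, 1.035, 0.364
R0 = Σ lx·mx = 19.524 → 19.52

19.52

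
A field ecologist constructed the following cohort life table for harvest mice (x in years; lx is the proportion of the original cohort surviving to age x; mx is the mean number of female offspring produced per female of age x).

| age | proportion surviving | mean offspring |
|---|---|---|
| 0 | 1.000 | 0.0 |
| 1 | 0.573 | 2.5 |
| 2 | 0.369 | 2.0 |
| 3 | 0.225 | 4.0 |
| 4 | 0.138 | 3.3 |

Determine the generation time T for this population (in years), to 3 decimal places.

2.107

lx·mx: 0, 1.4325, 0.738, 0.9, 0.4554 → R0 = 3.5259
x·lx·mx: 0, 1.4325, 1.476, 2.7, 1.8216 → Σ = 7.4301
T = 7.4301 / 3.5259 = 2.107292… → 2.107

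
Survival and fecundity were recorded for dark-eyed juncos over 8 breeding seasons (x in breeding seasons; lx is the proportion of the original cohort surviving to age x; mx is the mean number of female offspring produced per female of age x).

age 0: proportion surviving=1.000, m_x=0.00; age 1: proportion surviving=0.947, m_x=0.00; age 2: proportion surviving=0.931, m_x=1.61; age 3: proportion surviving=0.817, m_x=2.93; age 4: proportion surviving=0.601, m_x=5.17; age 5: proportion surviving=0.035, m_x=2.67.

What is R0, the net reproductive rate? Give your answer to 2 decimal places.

lx·mx by age: 0, 0, 1.49891, 2.39381, 3.10717, 0.09345
R0 = Σ lx·mx = 7.09334 → 7.09

7.09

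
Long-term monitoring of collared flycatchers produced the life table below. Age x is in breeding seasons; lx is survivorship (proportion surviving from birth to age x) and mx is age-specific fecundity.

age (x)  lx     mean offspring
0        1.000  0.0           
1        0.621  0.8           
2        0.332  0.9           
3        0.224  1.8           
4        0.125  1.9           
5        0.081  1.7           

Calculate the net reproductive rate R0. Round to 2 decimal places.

1.57

lx·mx by age: 0, 0.4968, 0.2988, 0.4032, 0.2375, 0.1377
R0 = Σ lx·mx = 1.574 → 1.57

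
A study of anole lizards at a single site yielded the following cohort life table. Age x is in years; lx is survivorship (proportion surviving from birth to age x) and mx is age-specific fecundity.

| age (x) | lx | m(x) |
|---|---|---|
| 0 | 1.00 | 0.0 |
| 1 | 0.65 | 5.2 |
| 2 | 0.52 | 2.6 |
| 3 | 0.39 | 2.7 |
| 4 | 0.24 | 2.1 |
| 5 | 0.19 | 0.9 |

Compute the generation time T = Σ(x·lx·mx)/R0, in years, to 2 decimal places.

lx·mx: 0, 3.38, 1.352, 1.053, 0.504, 0.171 → R0 = 6.46
x·lx·mx: 0, 3.38, 2.704, 3.159, 2.016, 0.855 → Σ = 12.114
T = 12.114 / 6.46 = 1.875232… → 1.88

1.88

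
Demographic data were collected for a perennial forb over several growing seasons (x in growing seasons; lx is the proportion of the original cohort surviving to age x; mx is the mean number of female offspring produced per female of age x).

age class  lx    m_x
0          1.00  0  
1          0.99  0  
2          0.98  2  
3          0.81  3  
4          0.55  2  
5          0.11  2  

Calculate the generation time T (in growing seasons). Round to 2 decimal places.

2.93

lx·mx: 0, 0, 1.96, 2.43, 1.1, 0.22 → R0 = 5.71
x·lx·mx: 0, 0, 3.92, 7.29, 4.4, 1.1 → Σ = 16.71
T = 16.71 / 5.71 = 2.926445… → 2.93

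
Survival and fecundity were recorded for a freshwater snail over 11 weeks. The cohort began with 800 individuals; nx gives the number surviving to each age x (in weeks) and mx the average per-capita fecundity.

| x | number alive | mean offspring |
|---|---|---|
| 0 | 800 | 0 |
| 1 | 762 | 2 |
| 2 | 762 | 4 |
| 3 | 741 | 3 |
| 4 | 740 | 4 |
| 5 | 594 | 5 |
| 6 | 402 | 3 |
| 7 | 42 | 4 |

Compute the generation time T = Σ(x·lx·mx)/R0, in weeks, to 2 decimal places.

lx = nx/n0 = nx/800: 1, 0.9525, 0.9525, 0.92625, 0.925, 0.7425, 0.5025, 0.0525
lx·mx: 0, 1.905, 3.81, 2.77875, 3.7, 3.7125, 1.5075, 0.21 → R0 = 17.62375
x·lx·mx: 0, 1.905, 7.62, 8.33625, 14.8, 18.5625, 9.045, 1.47 → Σ = 61.73875
T = 61.73875 / 17.62375 = 3.503156… → 3.50

3.50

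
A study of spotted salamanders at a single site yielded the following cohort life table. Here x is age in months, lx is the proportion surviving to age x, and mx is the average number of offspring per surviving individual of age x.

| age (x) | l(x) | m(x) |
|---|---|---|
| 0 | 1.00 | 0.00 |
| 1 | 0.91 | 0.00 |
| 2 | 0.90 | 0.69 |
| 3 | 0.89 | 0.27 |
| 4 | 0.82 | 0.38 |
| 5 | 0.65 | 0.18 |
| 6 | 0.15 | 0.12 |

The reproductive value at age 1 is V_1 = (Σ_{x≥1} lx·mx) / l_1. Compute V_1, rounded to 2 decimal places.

lx·mx for x ≥ 1: 0, 0.621, 0.2403, 0.3116, 0.117, 0.018 → sum = 1.3079
V_1 = 1.3079 / l_1 = 1.3079 / 0.91 = 1.437253… → 1.44

1.44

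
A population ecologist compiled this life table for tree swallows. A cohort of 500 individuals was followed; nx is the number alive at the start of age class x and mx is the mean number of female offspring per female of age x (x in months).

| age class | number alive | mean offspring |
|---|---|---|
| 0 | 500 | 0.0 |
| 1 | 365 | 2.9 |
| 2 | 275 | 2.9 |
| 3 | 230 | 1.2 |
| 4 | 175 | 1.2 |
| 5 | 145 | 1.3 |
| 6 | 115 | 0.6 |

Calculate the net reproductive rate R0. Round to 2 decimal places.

lx = nx/n0 = nx/500: 1, 0.73, 0.55, 0.46, 0.35, 0.29, 0.23
lx·mx by age: 0, 2.117, 1.595, 0.552, 0.42, 0.377, 0.138
R0 = Σ lx·mx = 5.199 → 5.20

5.20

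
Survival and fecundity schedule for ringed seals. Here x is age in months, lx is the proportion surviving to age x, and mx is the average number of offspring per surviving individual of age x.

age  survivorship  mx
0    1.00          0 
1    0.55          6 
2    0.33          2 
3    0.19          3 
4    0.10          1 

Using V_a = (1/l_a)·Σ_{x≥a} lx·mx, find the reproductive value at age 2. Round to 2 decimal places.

lx·mx for x ≥ 2: 0.66, 0.57, 0.1 → sum = 1.33
V_2 = 1.33 / l_2 = 1.33 / 0.33 = 4.030303… → 4.03

4.03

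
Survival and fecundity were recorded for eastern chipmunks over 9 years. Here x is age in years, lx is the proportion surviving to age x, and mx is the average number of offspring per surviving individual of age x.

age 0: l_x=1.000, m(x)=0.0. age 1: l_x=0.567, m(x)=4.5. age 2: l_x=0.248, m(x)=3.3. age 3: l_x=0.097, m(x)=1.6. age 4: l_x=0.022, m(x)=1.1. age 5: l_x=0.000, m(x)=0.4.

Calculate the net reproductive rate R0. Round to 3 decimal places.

3.549

lx·mx by age: 0, 2.5515, 0.8184, 0.1552, 0.0242, 0
R0 = Σ lx·mx = 3.5493 → 3.549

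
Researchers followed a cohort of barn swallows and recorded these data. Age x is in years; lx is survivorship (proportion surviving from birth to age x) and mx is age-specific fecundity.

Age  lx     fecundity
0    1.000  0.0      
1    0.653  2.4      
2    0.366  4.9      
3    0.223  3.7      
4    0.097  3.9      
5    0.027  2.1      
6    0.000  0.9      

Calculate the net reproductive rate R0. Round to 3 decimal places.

lx·mx by age: 0, 1.5672, 1.7934, 0.8251, 0.3783, 0.0567, 0
R0 = Σ lx·mx = 4.6207 → 4.621

4.621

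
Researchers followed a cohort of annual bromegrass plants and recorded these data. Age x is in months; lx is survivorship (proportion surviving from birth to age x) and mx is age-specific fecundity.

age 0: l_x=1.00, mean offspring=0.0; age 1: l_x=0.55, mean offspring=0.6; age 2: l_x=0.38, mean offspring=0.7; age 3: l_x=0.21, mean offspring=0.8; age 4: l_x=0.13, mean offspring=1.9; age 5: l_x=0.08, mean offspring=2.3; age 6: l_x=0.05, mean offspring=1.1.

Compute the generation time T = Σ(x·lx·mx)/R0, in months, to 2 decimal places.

2.88

lx·mx: 0, 0.33, 0.266, 0.168, 0.247, 0.184, 0.055 → R0 = 1.25
x·lx·mx: 0, 0.33, 0.532, 0.504, 0.988, 0.92, 0.33 → Σ = 3.604
T = 3.604 / 1.25 = 2.8832 → 2.88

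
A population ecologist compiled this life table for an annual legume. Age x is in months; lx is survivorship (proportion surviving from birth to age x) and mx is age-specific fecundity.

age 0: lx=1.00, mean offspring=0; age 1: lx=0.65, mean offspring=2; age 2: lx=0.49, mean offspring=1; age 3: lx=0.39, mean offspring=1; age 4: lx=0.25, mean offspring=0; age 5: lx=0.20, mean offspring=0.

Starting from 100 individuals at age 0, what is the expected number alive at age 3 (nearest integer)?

Expected survivors = N0 · l_3 = 100 × 0.39 = 39 → 39

39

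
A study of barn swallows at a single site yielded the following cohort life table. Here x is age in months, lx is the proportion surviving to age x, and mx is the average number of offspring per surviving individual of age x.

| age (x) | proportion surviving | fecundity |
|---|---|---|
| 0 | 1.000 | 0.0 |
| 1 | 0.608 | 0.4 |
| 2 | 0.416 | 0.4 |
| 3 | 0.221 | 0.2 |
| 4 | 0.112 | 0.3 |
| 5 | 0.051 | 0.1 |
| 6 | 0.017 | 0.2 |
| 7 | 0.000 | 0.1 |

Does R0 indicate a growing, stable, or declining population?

R0 = Σ lx·mx = 0 + 0.2432 + 0.1664 + 0.0442 + 0.0336 + 0.0051 + 0.0034 + 0 = 0.4959
R0 < 1, so the population is declining.

declining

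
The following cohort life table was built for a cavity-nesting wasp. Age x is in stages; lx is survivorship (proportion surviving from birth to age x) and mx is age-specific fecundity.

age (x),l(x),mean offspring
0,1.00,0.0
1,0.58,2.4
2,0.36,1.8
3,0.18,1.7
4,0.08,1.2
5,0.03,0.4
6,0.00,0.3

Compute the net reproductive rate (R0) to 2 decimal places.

lx·mx by age: 0, 1.392, 0.648, 0.306, 0.096, 0.012, 0
R0 = Σ lx·mx = 2.454 → 2.45

2.45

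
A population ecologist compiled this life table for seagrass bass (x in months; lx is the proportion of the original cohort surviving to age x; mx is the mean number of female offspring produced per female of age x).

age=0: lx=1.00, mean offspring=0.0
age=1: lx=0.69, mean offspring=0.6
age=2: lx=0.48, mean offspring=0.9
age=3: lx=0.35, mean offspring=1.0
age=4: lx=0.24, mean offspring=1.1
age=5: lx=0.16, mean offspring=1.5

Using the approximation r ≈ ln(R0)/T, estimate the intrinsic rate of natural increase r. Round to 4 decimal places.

0.1968

R0 = Σ lx·mx = 0 + 0.414 + 0.432 + 0.35 + 0.264 + 0.24 = 1.7
Σ x·lx·mx = 4.584; T = 4.584/1.7 = 2.69647…
r ≈ ln(R0)/T = ln(1.7)/2.69647… = 0.196786… → 0.1968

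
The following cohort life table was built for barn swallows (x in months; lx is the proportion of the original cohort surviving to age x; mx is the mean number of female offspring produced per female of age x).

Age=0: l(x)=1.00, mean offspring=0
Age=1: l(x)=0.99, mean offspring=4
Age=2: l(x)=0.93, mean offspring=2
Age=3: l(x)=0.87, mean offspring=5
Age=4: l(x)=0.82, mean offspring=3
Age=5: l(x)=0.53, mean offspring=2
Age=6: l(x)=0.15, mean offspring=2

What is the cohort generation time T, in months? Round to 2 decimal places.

lx·mx: 0, 3.96, 1.86, 4.35, 2.46, 1.06, 0.3 → R0 = 13.99
x·lx·mx: 0, 3.96, 3.72, 13.05, 9.84, 5.3, 1.8 → Σ = 37.67
T = 37.67 / 13.99 = 2.692638… → 2.69

2.69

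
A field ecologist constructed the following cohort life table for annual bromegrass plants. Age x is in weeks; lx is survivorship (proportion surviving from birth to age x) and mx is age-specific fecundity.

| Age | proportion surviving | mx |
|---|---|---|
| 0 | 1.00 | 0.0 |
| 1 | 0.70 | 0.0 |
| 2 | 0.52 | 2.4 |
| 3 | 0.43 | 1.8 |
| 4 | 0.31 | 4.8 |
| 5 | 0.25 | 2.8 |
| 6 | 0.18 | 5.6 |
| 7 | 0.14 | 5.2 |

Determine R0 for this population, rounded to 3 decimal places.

lx·mx by age: 0, 0, 1.248, 0.774, 1.488, 0.7, 1.008, 0.728
R0 = Σ lx·mx = 5.946 → 5.946

5.946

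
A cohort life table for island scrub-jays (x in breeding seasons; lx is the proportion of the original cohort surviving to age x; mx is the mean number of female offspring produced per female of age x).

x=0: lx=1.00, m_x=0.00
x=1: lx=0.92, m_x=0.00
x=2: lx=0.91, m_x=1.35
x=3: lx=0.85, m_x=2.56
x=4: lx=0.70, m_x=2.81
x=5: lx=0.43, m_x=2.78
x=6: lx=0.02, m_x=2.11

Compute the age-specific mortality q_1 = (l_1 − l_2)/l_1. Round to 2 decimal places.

q_1 = (l_1 − l_2) / l_1 = (0.92 − 0.91) / 0.92
     = 0.01 / 0.92 = 0.01087… → 0.01

0.01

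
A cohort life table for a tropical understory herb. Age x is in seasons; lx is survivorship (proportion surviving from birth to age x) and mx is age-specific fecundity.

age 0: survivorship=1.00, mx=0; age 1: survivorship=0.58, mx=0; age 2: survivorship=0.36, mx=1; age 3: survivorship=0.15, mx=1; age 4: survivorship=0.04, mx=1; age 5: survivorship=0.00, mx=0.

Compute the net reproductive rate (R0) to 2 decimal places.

0.55

lx·mx by age: 0, 0, 0.36, 0.15, 0.04, 0
R0 = Σ lx·mx = 0.55 → 0.55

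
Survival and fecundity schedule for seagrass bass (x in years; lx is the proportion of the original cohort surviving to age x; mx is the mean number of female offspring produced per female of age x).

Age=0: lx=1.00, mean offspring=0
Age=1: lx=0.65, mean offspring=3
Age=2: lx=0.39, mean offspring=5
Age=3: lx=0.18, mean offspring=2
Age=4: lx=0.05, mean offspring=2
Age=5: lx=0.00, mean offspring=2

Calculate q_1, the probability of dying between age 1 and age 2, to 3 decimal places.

q_1 = (l_1 − l_2) / l_1 = (0.65 − 0.39) / 0.65
     = 0.26 / 0.65 = 0.4 → 0.400

0.400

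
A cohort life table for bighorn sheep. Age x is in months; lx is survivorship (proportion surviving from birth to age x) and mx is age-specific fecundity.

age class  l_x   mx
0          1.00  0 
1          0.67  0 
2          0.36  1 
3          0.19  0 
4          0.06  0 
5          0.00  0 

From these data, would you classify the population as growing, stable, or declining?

declining

R0 = Σ lx·mx = 0 + 0 + 0.36 + 0 + 0 + 0 = 0.36
R0 < 1, so the population is declining.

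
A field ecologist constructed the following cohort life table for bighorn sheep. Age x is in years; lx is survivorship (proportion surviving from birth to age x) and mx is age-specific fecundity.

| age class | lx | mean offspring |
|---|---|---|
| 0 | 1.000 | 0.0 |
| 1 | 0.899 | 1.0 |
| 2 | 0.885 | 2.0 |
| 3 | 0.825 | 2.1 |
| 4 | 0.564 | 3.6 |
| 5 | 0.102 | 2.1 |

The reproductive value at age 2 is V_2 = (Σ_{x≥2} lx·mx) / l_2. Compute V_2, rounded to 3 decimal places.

lx·mx for x ≥ 2: 1.77, 1.7325, 2.0304, 0.2142 → sum = 5.7471
V_2 = 5.7471 / l_2 = 5.7471 / 0.885 = 6.493898… → 6.494

6.494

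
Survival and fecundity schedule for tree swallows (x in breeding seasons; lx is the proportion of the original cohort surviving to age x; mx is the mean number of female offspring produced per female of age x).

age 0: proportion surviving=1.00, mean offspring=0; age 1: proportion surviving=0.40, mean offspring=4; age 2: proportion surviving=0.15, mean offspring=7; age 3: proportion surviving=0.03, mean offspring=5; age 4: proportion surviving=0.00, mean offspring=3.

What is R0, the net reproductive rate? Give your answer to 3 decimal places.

2.800

lx·mx by age: 0, 1.6, 1.05, 0.15, 0
R0 = Σ lx·mx = 2.8 → 2.800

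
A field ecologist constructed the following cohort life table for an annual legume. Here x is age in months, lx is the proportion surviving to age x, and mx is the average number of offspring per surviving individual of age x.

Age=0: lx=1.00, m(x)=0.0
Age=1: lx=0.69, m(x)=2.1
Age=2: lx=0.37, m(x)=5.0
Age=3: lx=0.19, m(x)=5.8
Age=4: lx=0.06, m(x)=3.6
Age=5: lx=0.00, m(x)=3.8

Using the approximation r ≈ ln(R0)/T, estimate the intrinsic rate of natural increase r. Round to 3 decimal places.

0.758

R0 = Σ lx·mx = 0 + 1.449 + 1.85 + 1.102 + 0.216 + 0 = 4.617
Σ x·lx·mx = 9.319; T = 9.319/4.617 = 2.01841…
r ≈ ln(R0)/T = ln(4.617)/2.01841… = 0.7579… → 0.758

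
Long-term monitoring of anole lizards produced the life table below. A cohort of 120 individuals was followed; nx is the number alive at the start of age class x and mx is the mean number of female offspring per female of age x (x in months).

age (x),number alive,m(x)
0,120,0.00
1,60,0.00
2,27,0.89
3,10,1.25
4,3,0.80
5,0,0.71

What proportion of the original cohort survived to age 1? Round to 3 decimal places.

0.500

l_1 = n_1/n_0 = 60/120 = 0.5 → 0.500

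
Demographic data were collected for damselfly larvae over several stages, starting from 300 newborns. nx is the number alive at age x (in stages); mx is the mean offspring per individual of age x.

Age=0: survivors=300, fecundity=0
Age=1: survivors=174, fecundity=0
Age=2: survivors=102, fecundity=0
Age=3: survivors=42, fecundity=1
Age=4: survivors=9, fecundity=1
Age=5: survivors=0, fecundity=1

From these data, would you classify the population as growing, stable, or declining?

lx = nx/n0 = nx/300: 1, 0.58, 0.34, 0.14, 0.03, 0
R0 = Σ lx·mx = 0 + 0 + 0 + 0.14 + 0.03 + 0 = 0.17
R0 < 1, so the population is declining.

declining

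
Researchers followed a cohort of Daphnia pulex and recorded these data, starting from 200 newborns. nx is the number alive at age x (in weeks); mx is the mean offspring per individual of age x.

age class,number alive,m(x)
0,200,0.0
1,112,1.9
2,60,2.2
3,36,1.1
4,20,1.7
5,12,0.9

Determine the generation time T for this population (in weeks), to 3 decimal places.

lx = nx/n0 = nx/200: 1, 0.56, 0.3, 0.18, 0.1, 0.06
lx·mx: 0, 1.064, 0.66, 0.198, 0.17, 0.054 → R0 = 2.146
x·lx·mx: 0, 1.064, 1.32, 0.594, 0.68, 0.27 → Σ = 3.928
T = 3.928 / 2.146 = 1.830382… → 1.830

1.830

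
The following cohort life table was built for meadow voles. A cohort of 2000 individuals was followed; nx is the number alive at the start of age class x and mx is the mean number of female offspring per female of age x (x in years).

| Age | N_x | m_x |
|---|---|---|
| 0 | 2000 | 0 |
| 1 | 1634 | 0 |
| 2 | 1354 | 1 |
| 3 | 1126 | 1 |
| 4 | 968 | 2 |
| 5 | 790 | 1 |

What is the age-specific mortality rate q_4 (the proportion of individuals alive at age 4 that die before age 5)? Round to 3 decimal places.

0.184

lx = nx/n0 = nx/2000: 1, 0.817, 0.677, 0.563, 0.484, 0.395
q_4 = (l_4 − l_5) / l_4 = (0.484 − 0.395) / 0.484
     = 0.089 / 0.484 = 0.183884… → 0.184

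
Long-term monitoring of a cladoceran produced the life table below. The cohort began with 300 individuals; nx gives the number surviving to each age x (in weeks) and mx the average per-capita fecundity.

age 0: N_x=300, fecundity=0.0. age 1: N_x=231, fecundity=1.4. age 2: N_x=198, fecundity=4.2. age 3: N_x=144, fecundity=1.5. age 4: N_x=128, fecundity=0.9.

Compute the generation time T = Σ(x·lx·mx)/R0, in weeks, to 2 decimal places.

lx = nx/n0 = nx/300: 1, 0.77, 0.66, 0.48, 0.42667…
lx·mx: 0, 1.078, 2.772, 0.72, 0.384… → R0 = 4.954…
x·lx·mx: 0, 1.078, 5.544, 2.16, 1.536… → Σ = 10.318…
T = 10.318… / 4.954… = 2.082761… → 2.08

2.08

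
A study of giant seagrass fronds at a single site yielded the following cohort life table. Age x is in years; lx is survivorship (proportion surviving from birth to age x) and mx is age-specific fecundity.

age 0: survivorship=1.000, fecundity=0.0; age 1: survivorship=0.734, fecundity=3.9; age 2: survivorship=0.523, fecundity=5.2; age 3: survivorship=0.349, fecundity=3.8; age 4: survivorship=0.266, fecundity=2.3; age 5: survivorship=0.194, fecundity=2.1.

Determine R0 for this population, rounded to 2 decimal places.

7.93

lx·mx by age: 0, 2.8626, 2.7196, 1.3262, 0.6118, 0.4074
R0 = Σ lx·mx = 7.9276 → 7.93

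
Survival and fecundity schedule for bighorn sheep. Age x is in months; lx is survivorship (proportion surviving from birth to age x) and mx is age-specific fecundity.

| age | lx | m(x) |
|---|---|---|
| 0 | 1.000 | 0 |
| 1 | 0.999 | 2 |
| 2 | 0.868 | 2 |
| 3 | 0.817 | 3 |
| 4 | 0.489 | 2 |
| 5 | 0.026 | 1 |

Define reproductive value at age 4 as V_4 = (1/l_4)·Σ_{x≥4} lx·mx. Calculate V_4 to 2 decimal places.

2.05

lx·mx for x ≥ 4: 0.978, 0.026 → sum = 1.004
V_4 = 1.004 / l_4 = 1.004 / 0.489 = 2.05317… → 2.05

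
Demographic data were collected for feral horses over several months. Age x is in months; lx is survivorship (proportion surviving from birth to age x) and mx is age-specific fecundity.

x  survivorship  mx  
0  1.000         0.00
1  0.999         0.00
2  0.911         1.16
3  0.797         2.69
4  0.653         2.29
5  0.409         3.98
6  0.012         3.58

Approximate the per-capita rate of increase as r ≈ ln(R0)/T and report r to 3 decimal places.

R0 = Σ lx·mx = 0 + 0 + 1.05676 + 2.14393 + 1.49537 + 1.62782 + 0.04296 = 6.36684
Σ x·lx·mx = 22.92365; T = 22.92365/6.36684 = 3.60048…
r ≈ ln(R0)/T = ln(6.36684)/3.60048… = 0.51413… → 0.514

0.514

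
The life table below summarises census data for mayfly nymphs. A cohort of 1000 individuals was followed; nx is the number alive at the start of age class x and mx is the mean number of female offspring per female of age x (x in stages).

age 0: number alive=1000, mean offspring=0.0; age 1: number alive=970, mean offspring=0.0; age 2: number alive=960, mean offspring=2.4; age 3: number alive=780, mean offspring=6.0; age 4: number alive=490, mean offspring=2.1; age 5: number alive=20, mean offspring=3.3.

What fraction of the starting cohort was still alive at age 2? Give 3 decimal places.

0.960

l_2 = n_2/n_0 = 960/1000 = 0.96 → 0.960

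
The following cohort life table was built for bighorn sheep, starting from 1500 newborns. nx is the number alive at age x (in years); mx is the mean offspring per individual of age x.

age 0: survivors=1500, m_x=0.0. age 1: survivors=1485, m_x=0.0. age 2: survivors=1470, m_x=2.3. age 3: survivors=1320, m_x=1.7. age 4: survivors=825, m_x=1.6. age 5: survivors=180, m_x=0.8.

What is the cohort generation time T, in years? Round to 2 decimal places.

2.75

lx = nx/n0 = nx/1500: 1, 0.99, 0.98, 0.88, 0.55, 0.12
lx·mx: 0, 0, 2.254, 1.496, 0.88, 0.096 → R0 = 4.726
x·lx·mx: 0, 0, 4.508, 4.488, 3.52, 0.48 → Σ = 12.996
T = 12.996 / 4.726 = 2.749894… → 2.75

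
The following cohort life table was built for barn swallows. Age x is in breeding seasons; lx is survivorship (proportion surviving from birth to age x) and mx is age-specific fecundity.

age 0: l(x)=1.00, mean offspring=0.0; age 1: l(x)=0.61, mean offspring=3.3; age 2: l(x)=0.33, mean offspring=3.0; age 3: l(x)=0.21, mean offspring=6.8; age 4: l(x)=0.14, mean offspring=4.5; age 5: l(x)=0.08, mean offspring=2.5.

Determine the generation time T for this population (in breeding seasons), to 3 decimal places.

lx·mx: 0, 2.013, 0.99, 1.428, 0.63, 0.2 → R0 = 5.261
x·lx·mx: 0, 2.013, 1.98, 4.284, 2.52, 1 → Σ = 11.797
T = 11.797 / 5.261 = 2.242349… → 2.242

2.242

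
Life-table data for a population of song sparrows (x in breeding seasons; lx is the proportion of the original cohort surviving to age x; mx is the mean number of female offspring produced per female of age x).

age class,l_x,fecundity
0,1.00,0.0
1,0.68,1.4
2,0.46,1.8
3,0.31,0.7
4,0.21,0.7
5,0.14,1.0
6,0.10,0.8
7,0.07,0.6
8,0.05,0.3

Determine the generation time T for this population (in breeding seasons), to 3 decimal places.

2.247

lx·mx: 0, 0.952, 0.828, 0.217, 0.147, 0.14, 0.08, 0.042, 0.015 → R0 = 2.421
x·lx·mx: 0, 0.952, 1.656, 0.651, 0.588, 0.7, 0.48, 0.294, 0.12 → Σ = 5.441
T = 5.441 / 2.421 = 2.247418… → 2.247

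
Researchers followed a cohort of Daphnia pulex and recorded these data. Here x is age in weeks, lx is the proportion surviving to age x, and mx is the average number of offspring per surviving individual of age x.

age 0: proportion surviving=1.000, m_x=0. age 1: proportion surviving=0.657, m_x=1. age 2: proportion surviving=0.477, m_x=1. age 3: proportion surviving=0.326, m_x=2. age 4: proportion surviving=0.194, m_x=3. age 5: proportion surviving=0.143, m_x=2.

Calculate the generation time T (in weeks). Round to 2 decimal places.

lx·mx: 0, 0.657, 0.477, 0.652, 0.582, 0.286 → R0 = 2.654
x·lx·mx: 0, 0.657, 0.954, 1.956, 2.328, 1.43 → Σ = 7.325
T = 7.325 / 2.654 = 2.759985… → 2.76

2.76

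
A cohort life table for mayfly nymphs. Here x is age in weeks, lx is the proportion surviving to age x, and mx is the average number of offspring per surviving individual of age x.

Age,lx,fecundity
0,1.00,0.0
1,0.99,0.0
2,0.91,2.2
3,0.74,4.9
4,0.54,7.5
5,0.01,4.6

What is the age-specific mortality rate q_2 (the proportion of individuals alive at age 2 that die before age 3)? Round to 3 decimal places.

0.187

q_2 = (l_2 − l_3) / l_2 = (0.91 − 0.74) / 0.91
     = 0.17 / 0.91 = 0.186813… → 0.187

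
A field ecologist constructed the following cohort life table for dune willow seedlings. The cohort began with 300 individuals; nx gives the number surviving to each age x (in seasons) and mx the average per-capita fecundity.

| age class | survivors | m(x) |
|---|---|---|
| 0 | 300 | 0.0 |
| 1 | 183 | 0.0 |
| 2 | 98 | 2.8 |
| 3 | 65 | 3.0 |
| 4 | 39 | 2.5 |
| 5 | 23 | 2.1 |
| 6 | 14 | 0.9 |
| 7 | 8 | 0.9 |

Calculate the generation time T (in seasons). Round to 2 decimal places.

lx = nx/n0 = nx/300: 1, 0.61, 0.32667…, 0.21667…, 0.13, 0.07667…, 0.04667…, 0.02667…
lx·mx: 0, 0, 0.914667…, 0.65…, 0.325, 0.161…, 0.042…, 0.024… → R0 = 2.116667…
x·lx·mx: 0, 0, 1.829333…, 1.95…, 1.3, 0.805…, 0.252…, 0.168… → Σ = 6.304333…
T = 6.304333… / 2.116667… = 2.978425… → 2.98

2.98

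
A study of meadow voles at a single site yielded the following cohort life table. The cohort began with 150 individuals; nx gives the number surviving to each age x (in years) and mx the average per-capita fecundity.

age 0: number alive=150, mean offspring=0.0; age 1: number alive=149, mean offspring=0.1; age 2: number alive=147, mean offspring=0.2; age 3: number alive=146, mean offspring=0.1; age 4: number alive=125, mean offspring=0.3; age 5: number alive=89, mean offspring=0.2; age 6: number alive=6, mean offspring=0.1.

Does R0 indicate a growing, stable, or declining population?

declining

lx = nx/n0 = nx/150: 1, 0.99333…, 0.98, 0.97333…, 0.83333…, 0.59333…, 0.04
R0 = Σ lx·mx = 0 + 0.099333… + 0.196 + 0.097333… + 0.25… + 0.118667… + 0.004 = 0.765333…
R0 < 1, so the population is declining.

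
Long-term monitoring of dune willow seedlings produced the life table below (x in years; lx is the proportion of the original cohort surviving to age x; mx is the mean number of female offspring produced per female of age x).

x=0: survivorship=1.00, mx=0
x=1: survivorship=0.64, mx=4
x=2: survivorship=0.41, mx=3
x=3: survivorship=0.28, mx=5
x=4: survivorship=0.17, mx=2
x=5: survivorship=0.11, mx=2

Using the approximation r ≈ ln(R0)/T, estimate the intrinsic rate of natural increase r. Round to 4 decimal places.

0.8611

R0 = Σ lx·mx = 0 + 2.56 + 1.23 + 1.4 + 0.34 + 0.22 = 5.75
Σ x·lx·mx = 11.68; T = 11.68/5.75 = 2.0313…
r ≈ ln(R0)/T = ln(5.75)/2.0313… = 0.861122… → 0.8611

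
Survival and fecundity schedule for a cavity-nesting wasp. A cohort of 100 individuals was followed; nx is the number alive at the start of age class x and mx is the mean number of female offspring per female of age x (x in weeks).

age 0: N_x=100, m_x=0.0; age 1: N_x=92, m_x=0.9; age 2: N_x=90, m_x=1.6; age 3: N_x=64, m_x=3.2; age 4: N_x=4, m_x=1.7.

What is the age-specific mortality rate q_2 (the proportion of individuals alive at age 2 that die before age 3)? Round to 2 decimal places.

0.29

lx = nx/n0 = nx/100: 1, 0.92, 0.9, 0.64, 0.04
q_2 = (l_2 − l_3) / l_2 = (0.9 − 0.64) / 0.9
     = 0.26 / 0.9 = 0.288889… → 0.29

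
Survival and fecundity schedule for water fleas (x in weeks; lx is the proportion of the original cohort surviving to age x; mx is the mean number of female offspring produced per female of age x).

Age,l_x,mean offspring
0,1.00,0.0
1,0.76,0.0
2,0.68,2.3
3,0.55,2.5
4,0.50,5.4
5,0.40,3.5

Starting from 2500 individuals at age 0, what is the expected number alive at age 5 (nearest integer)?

Expected survivors = N0 · l_5 = 2500 × 0.40 = 1000 → 1000

1000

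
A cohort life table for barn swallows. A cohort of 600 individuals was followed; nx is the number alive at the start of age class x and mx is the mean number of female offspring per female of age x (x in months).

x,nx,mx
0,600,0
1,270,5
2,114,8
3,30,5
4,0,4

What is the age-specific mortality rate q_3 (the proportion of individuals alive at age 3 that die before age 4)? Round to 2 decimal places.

1.00

lx = nx/n0 = nx/600: 1, 0.45, 0.19, 0.05, 0
q_3 = (l_3 − l_4) / l_3 = (0.05 − 0) / 0.05
     = 0.05 / 0.05 = 1 → 1.00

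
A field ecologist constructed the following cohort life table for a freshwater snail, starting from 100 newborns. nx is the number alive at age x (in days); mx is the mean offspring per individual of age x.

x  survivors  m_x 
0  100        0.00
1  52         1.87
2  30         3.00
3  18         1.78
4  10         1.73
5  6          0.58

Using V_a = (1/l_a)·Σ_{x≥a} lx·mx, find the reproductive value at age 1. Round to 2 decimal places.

4.62

lx = nx/n0 = nx/100: 1, 0.52, 0.3, 0.18, 0.1, 0.06
lx·mx for x ≥ 1: 0.9724, 0.9, 0.3204, 0.173, 0.0348 → sum = 2.4006
V_1 = 2.4006 / l_1 = 2.4006 / 0.52 = 4.616538… → 4.62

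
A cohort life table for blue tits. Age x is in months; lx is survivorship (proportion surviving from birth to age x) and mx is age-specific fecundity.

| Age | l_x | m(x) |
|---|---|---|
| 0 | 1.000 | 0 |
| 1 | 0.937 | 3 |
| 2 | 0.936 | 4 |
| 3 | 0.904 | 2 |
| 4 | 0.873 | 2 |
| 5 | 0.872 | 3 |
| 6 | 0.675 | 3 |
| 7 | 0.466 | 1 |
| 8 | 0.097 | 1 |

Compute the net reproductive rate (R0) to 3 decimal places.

lx·mx by age: 0, 2.811, 3.744, 1.808, 1.746, 2.616, 2.025, 0.466, 0.097
R0 = Σ lx·mx = 15.313 → 15.313

15.313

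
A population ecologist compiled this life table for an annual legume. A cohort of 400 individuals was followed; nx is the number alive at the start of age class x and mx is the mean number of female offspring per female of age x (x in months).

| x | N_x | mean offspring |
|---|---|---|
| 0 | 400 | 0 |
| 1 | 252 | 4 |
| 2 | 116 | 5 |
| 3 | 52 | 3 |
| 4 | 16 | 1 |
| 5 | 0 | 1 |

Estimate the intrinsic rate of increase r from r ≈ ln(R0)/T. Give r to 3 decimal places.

0.966

lx = nx/n0 = nx/400: 1, 0.63, 0.29, 0.13, 0.04, 0
R0 = Σ lx·mx = 0 + 2.52 + 1.45 + 0.39 + 0.04 + 0 = 4.4
Σ x·lx·mx = 6.75; T = 6.75/4.4 = 1.53409…
r ≈ ln(R0)/T = ln(4.4)/1.53409… = 0.96579… → 0.966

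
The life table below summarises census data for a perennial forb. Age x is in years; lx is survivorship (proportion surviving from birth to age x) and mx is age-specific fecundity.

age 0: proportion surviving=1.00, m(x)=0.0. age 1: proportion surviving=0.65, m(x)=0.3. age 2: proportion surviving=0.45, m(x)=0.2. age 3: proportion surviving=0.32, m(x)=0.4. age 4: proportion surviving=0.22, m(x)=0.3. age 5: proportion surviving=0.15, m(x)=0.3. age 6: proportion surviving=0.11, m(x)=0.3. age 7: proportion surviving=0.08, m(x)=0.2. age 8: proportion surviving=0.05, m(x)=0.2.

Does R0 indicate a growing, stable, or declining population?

declining

R0 = Σ lx·mx = 0 + 0.195 + 0.09 + 0.128 + 0.066 + 0.045 + 0.033 + 0.016 + 0.01 = 0.583
R0 < 1, so the population is declining.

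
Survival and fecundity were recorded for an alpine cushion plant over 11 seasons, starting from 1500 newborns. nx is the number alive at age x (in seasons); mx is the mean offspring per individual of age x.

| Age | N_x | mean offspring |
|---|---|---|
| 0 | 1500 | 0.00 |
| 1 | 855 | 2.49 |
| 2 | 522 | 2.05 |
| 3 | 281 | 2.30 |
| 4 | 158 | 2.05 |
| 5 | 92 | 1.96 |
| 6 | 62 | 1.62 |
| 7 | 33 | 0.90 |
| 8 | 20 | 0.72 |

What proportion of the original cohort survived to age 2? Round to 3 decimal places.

l_2 = n_2/n_0 = 522/1500 = 0.348 → 0.348

0.348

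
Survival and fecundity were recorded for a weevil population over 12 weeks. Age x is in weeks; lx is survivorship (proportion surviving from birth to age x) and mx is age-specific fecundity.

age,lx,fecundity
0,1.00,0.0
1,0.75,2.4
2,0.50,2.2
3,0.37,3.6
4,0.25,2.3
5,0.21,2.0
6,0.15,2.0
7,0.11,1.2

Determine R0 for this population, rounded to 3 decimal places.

lx·mx by age: 0, 1.8, 1.1, 1.332, 0.575, 0.42, 0.3, 0.132
R0 = Σ lx·mx = 5.659 → 5.659

5.659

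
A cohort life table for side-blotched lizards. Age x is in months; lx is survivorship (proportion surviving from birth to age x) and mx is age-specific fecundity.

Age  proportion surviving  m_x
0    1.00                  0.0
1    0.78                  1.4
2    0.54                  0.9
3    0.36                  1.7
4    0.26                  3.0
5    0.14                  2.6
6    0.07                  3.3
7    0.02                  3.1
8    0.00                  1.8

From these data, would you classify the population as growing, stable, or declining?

growing

R0 = Σ lx·mx = 0 + 1.092 + 0.486 + 0.612 + 0.78 + 0.364 + 0.231 + 0.062 + 0 = 3.627
R0 > 1, so the population is growing.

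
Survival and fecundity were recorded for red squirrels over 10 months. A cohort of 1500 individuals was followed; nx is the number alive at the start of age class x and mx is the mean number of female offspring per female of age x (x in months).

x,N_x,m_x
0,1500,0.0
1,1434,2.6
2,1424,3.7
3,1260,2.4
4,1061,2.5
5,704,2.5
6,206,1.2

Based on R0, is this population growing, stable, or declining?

growing

lx = nx/n0 = nx/1500: 1, 0.956, 0.94933…, 0.84, 0.70733…, 0.46933…, 0.13733…
R0 = Σ lx·mx = 0 + 2.4856 + 3.512533… + 2.016 + 1.768333… + 1.173333… + 0.1648… = 11.1206…
R0 > 1, so the population is growing.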